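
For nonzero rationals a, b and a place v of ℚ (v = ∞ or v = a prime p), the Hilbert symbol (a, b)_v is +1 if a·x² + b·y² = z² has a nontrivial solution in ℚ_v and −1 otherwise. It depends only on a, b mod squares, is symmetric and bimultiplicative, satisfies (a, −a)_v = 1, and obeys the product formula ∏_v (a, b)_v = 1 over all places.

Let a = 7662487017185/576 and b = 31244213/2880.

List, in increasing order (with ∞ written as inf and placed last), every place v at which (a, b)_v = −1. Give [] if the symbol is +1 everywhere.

Mod squares: a ≡ 65, b ≡ 385. Check v ∈ {∞, 2, 3, 5, 7, 11, 13}.
v=2: v_2(a)=-6, v_2(b)=-6; units ≡ 1, 1 (mod 8); ε·ε+αω+βω = 0·0+-6·0+-6·0 ≡ 0  ⇒  (a,b)_2 = +1.
v=7: a=7^8·(≡2), b=7^5·(≡6) mod 7; (2|7)=+1, (6|7)=-1; (−1)^{8·5·3}·(+1)^5·(-1)^8 = +1.
v=11: a=11^2·(≡2), b=11^1·(≡2) mod 11; (2|11)=-1, (2|11)=-1; (−1)^{2·1·5}·(-1)^1·(-1)^2 = -1.
v=3: a=3^-2·(≡2), b=3^-2·(≡1) mod 3; (2|3)=-1, (1|3)=+1; (−1)^{-2·-2·1}·(-1)^-2·(+1)^-2 = +1.
v=∞: 65 > 0 and 385 > 0  ⇒  (a,b)_∞ = +1.
v=13: a=13^3·(≡2), b=13^2·(≡8) mod 13; (2|13)=-1, (8|13)=-1; (−1)^{3·2·6}·(-1)^2·(-1)^3 = -1.
v=5: a=5^1·(≡2), b=5^-1·(≡3) mod 5; (2|5)=-1, (3|5)=-1; (−1)^{1·-1·2}·(-1)^-1·(-1)^1 = +1.
|Ram(65, 385)| = 2, even; anisotropic at {11, 13}.

[11, 13]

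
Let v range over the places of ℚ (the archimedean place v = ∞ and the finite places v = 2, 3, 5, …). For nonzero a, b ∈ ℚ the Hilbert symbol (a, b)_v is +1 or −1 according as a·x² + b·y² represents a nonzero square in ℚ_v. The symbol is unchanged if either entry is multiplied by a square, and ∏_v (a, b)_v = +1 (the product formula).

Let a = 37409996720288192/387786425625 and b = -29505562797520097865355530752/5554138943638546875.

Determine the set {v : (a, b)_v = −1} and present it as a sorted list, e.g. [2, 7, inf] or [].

[3, 13]

(a, b) ≡ (143, -6) mod (ℚ^×)²; places V = {2, 3, 5, 7, 11, 13, 19, 23, 31, ∞}.
(a,b)_13: α=1, u≡5; β=2, v≡6 (mod 13); (5|13)=-1, (6|13)=-1; sign (−1)^0·-1^2·-1^1 = -1.
(a,b)_23: α=-2, u≡19; β=-4, v≡20 (mod 23); (19|23)=-1, (20|23)=-1; sign (−1)^0·-1^-4·-1^-2 = +1.
(a,b)_∞: sgn(143)=+, sgn(-6)=−, so +1.
(a,b)_3: α=-2, u≡2; β=-3, v≡1 (mod 3); (2|3)=-1, (1|3)=+1; sign (−1)^0·-1^-3·+1^-2 = -1.
(a,b)_31: α=2, u≡16; β=4, v≡14 (mod 31); (16|31)=+1, (14|31)=+1; sign (−1)^0·+1^4·+1^2 = +1.
(a,b)_11: α=7, u≡8; β=12, v≡9 (mod 11); (8|11)=-1, (9|11)=+1; sign (−1)^0·-1^12·+1^7 = +1.
(a,b)_19: α=-4, u≡2; β=-6, v≡10 (mod 19); (2|19)=-1, (10|19)=-1; sign (−1)^0·-1^-6·-1^-4 = +1.
(a,b)_2: α=6, β=9; u≡7, v≡5 (mod 8); ε(u)ε(v)=1·0, αω(v)=6·1, βω(u)=9·0; sum ≡ 0  ⇒  +1.
(a,b)_5: α=-4, u≡2; β=-6, v≡4 (mod 5); (2|5)=-1, (4|5)=+1; sign (−1)^0·-1^-6·+1^-4 = +1.
(a,b)_7: α=4, u≡5; β=6, v≡2 (mod 7); (5|7)=-1, (2|7)=+1; sign (−1)^0·-1^6·+1^4 = +1.
Ram(143, -6) = {3, 13}; no ℚ_3-point on the conic.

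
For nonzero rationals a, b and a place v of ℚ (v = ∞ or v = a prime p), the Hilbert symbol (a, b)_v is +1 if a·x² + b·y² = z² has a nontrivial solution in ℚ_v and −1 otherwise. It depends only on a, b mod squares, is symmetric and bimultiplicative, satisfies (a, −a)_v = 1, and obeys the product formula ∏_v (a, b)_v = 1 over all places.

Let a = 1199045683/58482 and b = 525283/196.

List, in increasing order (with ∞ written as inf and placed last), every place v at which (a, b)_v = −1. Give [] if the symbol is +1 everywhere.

Mod squares: a ≡ 15686, b ≡ 187. Check v ∈ {∞, 2, 3, 7, 11, 17, 19, 23, 31, 53}.
v=17: a=17^2·(≡6), b=17^1·(≡3) mod 17; (6|17)=-1, (3|17)=-1; (−1)^{2·1·8}·(-1)^1·(-1)^2 = -1.
v=23: a=23^3·(≡14), b=23^0·(≡18) mod 23; (14|23)=-1, (18|23)=+1; (−1)^{3·0·11}·(-1)^0·(+1)^3 = +1.
v=7: a=7^0·(≡6), b=7^-2·(≡6) mod 7; (6|7)=-1, (6|7)=-1; (−1)^{0·-2·3}·(-1)^-2·(-1)^0 = +1.
v=11: a=11^1·(≡10), b=11^1·(≡10) mod 11; (10|11)=-1, (10|11)=-1; (−1)^{1·1·5}·(-1)^1·(-1)^1 = -1.
v=3: a=3^-4·(≡2), b=3^0·(≡1) mod 3; (2|3)=-1, (1|3)=+1; (−1)^{-4·0·1}·(-1)^0·(+1)^-4 = +1.
v=31: a=31^1·(≡14), b=31^0·(≡5) mod 31; (14|31)=+1, (5|31)=+1; (−1)^{1·0·15}·(+1)^0·(+1)^1 = +1.
v=2: v_2(a)=-1, v_2(b)=-2; units ≡ 3, 3 (mod 8); ε·ε+αω+βω = 1·1+-1·1+-2·1 ≡ 0  ⇒  (a,b)_2 = +1.
v=∞: 15686 > 0 and 187 > 0  ⇒  (a,b)_∞ = +1.
v=53: a=53^0·(≡31), b=53^2·(≡38) mod 53; (31|53)=-1, (38|53)=+1; (−1)^{0·2·26}·(-1)^2·(+1)^0 = +1.
v=19: a=19^-2·(≡1), b=19^0·(≡11) mod 19; (1|19)=+1, (11|19)=+1; (−1)^{-2·0·9}·(+1)^0·(+1)^-2 = +1.
|Ram(15686, 187)| = 2, even; anisotropic at {11, 17}.

[11, 17]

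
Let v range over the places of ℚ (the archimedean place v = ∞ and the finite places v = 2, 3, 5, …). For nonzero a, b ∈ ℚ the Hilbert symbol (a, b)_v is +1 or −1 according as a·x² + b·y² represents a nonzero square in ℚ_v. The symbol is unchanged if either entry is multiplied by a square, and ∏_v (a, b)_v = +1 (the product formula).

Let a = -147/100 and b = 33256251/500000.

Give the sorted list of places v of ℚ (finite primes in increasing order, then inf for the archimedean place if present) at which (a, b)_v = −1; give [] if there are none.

Mod squares: a ≡ -3, b ≡ 38. Check v ∈ {∞, 2, 3, 5, 7, 19}.
v=3: a=3^1·(≡2), b=3^6·(≡2) mod 3; (2|3)=-1, (2|3)=-1; (−1)^{1·6·1}·(-1)^6·(-1)^1 = -1.
v=2: v_2(a)=-2, v_2(b)=-5; units ≡ 5, 3 (mod 8); ε·ε+αω+βω = 0·1+-2·1+-5·1 ≡ 1  ⇒  (a,b)_2 = -1.
v=5: a=5^-2·(≡2), b=5^-6·(≡3) mod 5; (2|5)=-1, (3|5)=-1; (−1)^{-2·-6·2}·(-1)^-6·(-1)^-2 = +1.
v=∞: -3 < 0 and 38 > 0  ⇒  (a,b)_∞ = +1.
v=7: a=7^2·(≡2), b=7^4·(≡3) mod 7; (2|7)=+1, (3|7)=-1; (−1)^{2·4·3}·(+1)^4·(-1)^2 = +1.
v=19: a=19^0·(≡1), b=19^1·(≡2) mod 19; (1|19)=+1, (2|19)=-1; (−1)^{0·1·9}·(+1)^1·(-1)^0 = +1.
(-3, 38 / ℚ) ramifies at {2, 3}: a division algebra.

[2, 3]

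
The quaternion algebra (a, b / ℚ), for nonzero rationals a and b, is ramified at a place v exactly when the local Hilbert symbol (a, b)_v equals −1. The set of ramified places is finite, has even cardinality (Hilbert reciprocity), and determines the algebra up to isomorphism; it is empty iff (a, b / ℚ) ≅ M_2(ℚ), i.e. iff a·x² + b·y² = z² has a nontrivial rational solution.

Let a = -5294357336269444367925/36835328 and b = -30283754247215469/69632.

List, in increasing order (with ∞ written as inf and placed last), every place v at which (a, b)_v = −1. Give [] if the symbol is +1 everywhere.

(a, b) ≡ (-53669, -851037) mod (ℚ^×)²; places V = {2, 3, 5, 7, 11, 13, 17, 23, 37, 41, ∞}.
(a,b)_13: α=2, u≡7; β=2, v≡11 (mod 13); (7|13)=-1, (11|13)=-1; sign (−1)^0·-1^2·-1^2 = +1.
(a,b)_3: α=6, u≡1; β=3, v≡1 (mod 3); (1|3)=+1, (1|3)=+1; sign (−1)^0·+1^3·+1^6 = +1.
(a,b)_41: α=1, u≡28; β=1, v≡11 (mod 41); (28|41)=-1, (11|41)=-1; sign (−1)^0·-1^1·-1^1 = +1.
(a,b)_37: α=4, u≡15; β=3, v≡22 (mod 37); (15|37)=-1, (22|37)=-1; sign (−1)^0·-1^3·-1^4 = -1.
(a,b)_5: α=2, u≡1; β=0, v≡3 (mod 5); (1|5)=+1, (3|5)=-1; sign (−1)^0·+1^0·-1^2 = +1.
(a,b)_7: α=5, u≡3; β=4, v≡2 (mod 7); (3|7)=-1, (2|7)=+1; sign (−1)^0·-1^4·+1^5 = +1.
(a,b)_2: α=-12, β=-12; u≡3, v≡3 (mod 8); ε(u)ε(v)=1·1, αω(v)=-12·1, βω(u)=-12·1; sum ≡ 1  ⇒  -1.
(a,b)_17: α=-1, u≡5; β=-1, v≡8 (mod 17); (5|17)=-1, (8|17)=+1; sign (−1)^0·-1^-1·+1^-1 = -1.
(a,b)_11: α=3, u≡3; β=3, v≡7 (mod 11); (3|11)=+1, (7|11)=-1; sign (−1)^1·+1^3·-1^3 = +1.
(a,b)_∞: sgn(-53669)=−, sgn(-851037)=−, so -1.
(a,b)_23: α=-2, u≡3; β=0, v≡13 (mod 23); (3|23)=+1, (13|23)=+1; sign (−1)^0·+1^0·+1^-2 = +1.
Ram(-53669, -851037) = {2, 17, 37, ∞}; no ℚ_2-point on the conic.

[2, 17, 37, inf]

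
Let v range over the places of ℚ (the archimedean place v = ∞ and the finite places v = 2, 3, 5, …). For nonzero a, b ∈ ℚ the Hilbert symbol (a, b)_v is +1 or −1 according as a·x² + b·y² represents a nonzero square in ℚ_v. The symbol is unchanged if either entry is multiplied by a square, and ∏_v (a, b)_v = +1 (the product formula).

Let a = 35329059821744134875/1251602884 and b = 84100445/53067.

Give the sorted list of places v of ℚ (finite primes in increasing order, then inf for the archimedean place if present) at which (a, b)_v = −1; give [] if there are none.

[2, 3, 5, 37]

Mod squares: a ≡ 555, b ≡ 7215. Check v ∈ {∞, 2, 3, 5, 7, 11, 13, 17, 19, 37}.
v=∞: 555 > 0 and 7215 > 0  ⇒  (a,b)_∞ = +1.
v=5: a=5^3·(≡1), b=5^1·(≡2) mod 5; (1|5)=+1, (2|5)=-1; (−1)^{3·1·2}·(+1)^1·(-1)^3 = -1.
v=2: v_2(a)=-2, v_2(b)=0; units ≡ 3, 7 (mod 8); ε·ε+αω+βω = 1·1+-2·0+0·1 ≡ 1  ⇒  (a,b)_2 = -1.
v=7: a=7^-4·(≡2), b=7^-2·(≡6) mod 7; (2|7)=+1, (6|7)=-1; (−1)^{-4·-2·3}·(+1)^-2·(-1)^-4 = +1.
v=3: a=3^3·(≡2), b=3^-1·(≡2) mod 3; (2|3)=-1, (2|3)=-1; (−1)^{3·-1·1}·(-1)^-1·(-1)^3 = -1.
v=19: a=19^-4·(≡7), b=19^-2·(≡3) mod 19; (7|19)=+1, (3|19)=-1; (−1)^{-4·-2·9}·(+1)^-2·(-1)^-4 = +1.
v=37: a=37^3·(≡13), b=37^1·(≡33) mod 37; (13|37)=-1, (33|37)=+1; (−1)^{3·1·18}·(-1)^1·(+1)^3 = -1.
v=13: a=13^2·(≡12), b=13^1·(≡10) mod 13; (12|13)=+1, (10|13)=+1; (−1)^{2·1·6}·(+1)^1·(+1)^2 = +1.
v=11: a=11^4·(≡3), b=11^2·(≡7) mod 11; (3|11)=+1, (7|11)=-1; (−1)^{4·2·5}·(+1)^2·(-1)^4 = +1.
v=17: a=17^4·(≡14), b=17^2·(≡5) mod 17; (14|17)=-1, (5|17)=-1; (−1)^{4·2·8}·(-1)^2·(-1)^4 = +1.
(555, 7215 / ℚ) ramifies at {2, 3, 5, 37}: a division algebra.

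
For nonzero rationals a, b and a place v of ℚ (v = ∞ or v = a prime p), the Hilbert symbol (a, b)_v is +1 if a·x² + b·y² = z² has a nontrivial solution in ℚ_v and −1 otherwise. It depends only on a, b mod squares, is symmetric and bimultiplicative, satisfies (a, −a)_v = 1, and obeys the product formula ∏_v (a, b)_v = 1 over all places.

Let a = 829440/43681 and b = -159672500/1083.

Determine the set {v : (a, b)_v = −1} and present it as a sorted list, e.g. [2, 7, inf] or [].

[5, 17]

(a, b) ≡ (10, -663) mod (ℚ^×)²; places V = {2, 3, 5, 11, 13, 17, 19, ∞}.
(a,b)_17: α=0, u≡14; β=3, v≡6 (mod 17); (14|17)=-1, (6|17)=-1; sign (−1)^0·-1^3·-1^0 = -1.
(a,b)_11: α=-2, u≡2; β=0, v≡7 (mod 11); (2|11)=-1, (7|11)=-1; sign (−1)^0·-1^0·-1^-2 = +1.
(a,b)_∞: sgn(10)=+, sgn(-663)=−, so +1.
(a,b)_19: α=-2, u≡2; β=-2, v≡14 (mod 19); (2|19)=-1, (14|19)=-1; sign (−1)^0·-1^-2·-1^-2 = +1.
(a,b)_3: α=4, u≡1; β=-1, v≡1 (mod 3); (1|3)=+1, (1|3)=+1; sign (−1)^0·+1^-1·+1^4 = +1.
(a,b)_5: α=1, u≡3; β=4, v≡3 (mod 5); (3|5)=-1, (3|5)=-1; sign (−1)^0·-1^4·-1^1 = -1.
(a,b)_13: α=0, u≡1; β=1, v≡1 (mod 13); (1|13)=+1, (1|13)=+1; sign (−1)^0·+1^1·+1^0 = +1.
(a,b)_2: α=11, β=2; u≡5, v≡1 (mod 8); ε(u)ε(v)=0·0, αω(v)=11·0, βω(u)=2·1; sum ≡ 0  ⇒  +1.
(10, -663 / ℚ) ramifies at {5, 17}: a division algebra.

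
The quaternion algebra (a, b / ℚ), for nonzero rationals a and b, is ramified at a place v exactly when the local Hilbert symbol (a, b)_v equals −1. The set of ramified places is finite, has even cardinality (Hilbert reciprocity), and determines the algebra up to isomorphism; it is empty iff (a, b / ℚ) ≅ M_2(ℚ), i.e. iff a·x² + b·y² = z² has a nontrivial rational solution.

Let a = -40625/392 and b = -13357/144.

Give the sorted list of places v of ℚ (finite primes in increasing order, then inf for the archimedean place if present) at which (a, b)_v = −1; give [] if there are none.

(a, b) ≡ (-130, -37) mod (ℚ^×)²; places V = {2, 3, 5, 7, 13, 19, 37, ∞}.
(a,b)_5: α=5, u≡1; β=0, v≡2 (mod 5); (1|5)=+1, (2|5)=-1; sign (−1)^0·+1^0·-1^5 = -1.
(a,b)_3: α=0, u≡2; β=-2, v≡2 (mod 3); (2|3)=-1, (2|3)=-1; sign (−1)^0·-1^-2·-1^0 = +1.
(a,b)_19: α=0, u≡14; β=2, v≡7 (mod 19); (14|19)=-1, (7|19)=+1; sign (−1)^0·-1^2·+1^0 = +1.
(a,b)_13: α=1, u≡4; β=0, v≡7 (mod 13); (4|13)=+1, (7|13)=-1; sign (−1)^0·+1^0·-1^1 = -1.
(a,b)_2: α=-3, β=-4; u≡7, v≡3 (mod 8); ε(u)ε(v)=1·1, αω(v)=-3·1, βω(u)=-4·0; sum ≡ 0  ⇒  +1.
(a,b)_7: α=-2, u≡3; β=0, v≡5 (mod 7); (3|7)=-1, (5|7)=-1; sign (−1)^0·-1^0·-1^-2 = +1.
(a,b)_∞: sgn(-130)=−, sgn(-37)=−, so -1.
(a,b)_37: α=0, u≡32; β=1, v≡7 (mod 37); (32|37)=-1, (7|37)=+1; sign (−1)^0·-1^1·+1^0 = -1.
Ram(-130, -37) = {5, 13, 37, ∞}; no ℚ_5-point on the conic.

[5, 13, 37, inf]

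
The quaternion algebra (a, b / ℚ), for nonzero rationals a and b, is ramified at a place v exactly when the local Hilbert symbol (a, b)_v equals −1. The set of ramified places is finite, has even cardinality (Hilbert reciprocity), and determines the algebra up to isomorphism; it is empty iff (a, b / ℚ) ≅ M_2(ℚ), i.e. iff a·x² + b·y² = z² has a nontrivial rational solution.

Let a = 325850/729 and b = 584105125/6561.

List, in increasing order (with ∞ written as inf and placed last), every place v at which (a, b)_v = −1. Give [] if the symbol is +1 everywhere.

[2, 19]

(a, b) ≡ (266, 80845) mod (ℚ^×)²; places V = {2, 3, 5, 7, 17, 19, 23, 37, ∞}.
(a,b)_3: α=-6, u≡2; β=-8, v≡1 (mod 3); (2|3)=-1, (1|3)=+1; sign (−1)^0·-1^-8·+1^-6 = +1.
(a,b)_5: α=2, u≡1; β=3, v≡1 (mod 5); (1|5)=+1, (1|5)=+1; sign (−1)^0·+1^3·+1^2 = +1.
(a,b)_∞: sgn(266)=+, sgn(80845)=+, so +1.
(a,b)_23: α=0, u≡2; β=1, v≡21 (mod 23); (2|23)=+1, (21|23)=-1; sign (−1)^0·+1^1·-1^0 = +1.
(a,b)_2: α=1, β=0; u≡5, v≡5 (mod 8); ε(u)ε(v)=0·0, αω(v)=1·1, βω(u)=0·1; sum ≡ 1  ⇒  -1.
(a,b)_17: α=0, u≡3; β=2, v≡5 (mod 17); (3|17)=-1, (5|17)=-1; sign (−1)^0·-1^2·-1^0 = +1.
(a,b)_7: α=3, u≡5; β=0, v≡1 (mod 7); (5|7)=-1, (1|7)=+1; sign (−1)^0·-1^0·+1^3 = +1.
(a,b)_19: α=1, u≡18; β=1, v≡15 (mod 19); (18|19)=-1, (15|19)=-1; sign (−1)^1·-1^1·-1^1 = -1.
(a,b)_37: α=0, u≡21; β=1, v≡14 (mod 37); (21|37)=+1, (14|37)=-1; sign (−1)^0·+1^1·-1^0 = +1.
|Ram(266, 80845)| = 2, even; anisotropic at {2, 19}.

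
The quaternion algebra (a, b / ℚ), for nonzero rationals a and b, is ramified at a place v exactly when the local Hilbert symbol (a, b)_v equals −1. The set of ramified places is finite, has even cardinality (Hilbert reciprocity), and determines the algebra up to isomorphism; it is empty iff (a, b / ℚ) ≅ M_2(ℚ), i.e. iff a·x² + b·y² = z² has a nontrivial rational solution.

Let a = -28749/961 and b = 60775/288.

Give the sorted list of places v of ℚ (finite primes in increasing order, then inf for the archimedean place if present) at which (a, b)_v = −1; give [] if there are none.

(a, b) ≡ (-21, 4862) mod (ℚ^×)²; places V = {2, 3, 5, 7, 11, 13, 17, 31, 37, ∞}.
(a,b)_∞: sgn(-21)=−, sgn(4862)=+, so +1.
(a,b)_13: α=0, u≡6; β=1, v≡4 (mod 13); (6|13)=-1, (4|13)=+1; sign (−1)^0·-1^1·+1^0 = -1.
(a,b)_3: α=1, u≡2; β=-2, v≡2 (mod 3); (2|3)=-1, (2|3)=-1; sign (−1)^0·-1^-2·-1^1 = -1.
(a,b)_37: α=2, u≡21; β=0, v≡2 (mod 37); (21|37)=+1, (2|37)=-1; sign (−1)^0·+1^0·-1^2 = +1.
(a,b)_17: α=0, u≡13; β=1, v≡12 (mod 17); (13|17)=+1, (12|17)=-1; sign (−1)^0·+1^1·-1^0 = +1.
(a,b)_7: α=1, u≡1; β=0, v≡1 (mod 7); (1|7)=+1, (1|7)=+1; sign (−1)^0·+1^0·+1^1 = +1.
(a,b)_5: α=0, u≡1; β=2, v≡2 (mod 5); (1|5)=+1, (2|5)=-1; sign (−1)^0·+1^2·-1^0 = +1.
(a,b)_2: α=0, β=-5; u≡3, v≡7 (mod 8); ε(u)ε(v)=1·1, αω(v)=0·0, βω(u)=-5·1; sum ≡ 0  ⇒  +1.
(a,b)_31: α=-2, u≡19; β=0, v≡12 (mod 31); (19|31)=+1, (12|31)=-1; sign (−1)^0·+1^0·-1^-2 = +1.
(a,b)_11: α=0, u≡4; β=1, v≡7 (mod 11); (4|11)=+1, (7|11)=-1; sign (−1)^0·+1^1·-1^0 = +1.
|Ram(-21, 4862)| = 2, even; anisotropic at {3, 13}.

[3, 13]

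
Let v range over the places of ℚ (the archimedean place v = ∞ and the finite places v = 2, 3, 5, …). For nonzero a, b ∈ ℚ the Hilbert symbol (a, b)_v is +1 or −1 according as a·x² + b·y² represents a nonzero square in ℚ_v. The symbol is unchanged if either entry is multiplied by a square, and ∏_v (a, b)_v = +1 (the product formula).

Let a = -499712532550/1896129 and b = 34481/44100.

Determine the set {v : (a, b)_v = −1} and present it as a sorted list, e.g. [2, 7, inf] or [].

[7, 11]

(a, b) ≡ (-145222, 41) mod (ℚ^×)²; places V = {2, 3, 5, 7, 11, 17, 23, 29, 41, 53, ∞}.
(a,b)_29: α=0, u≡11; β=2, v≡18 (mod 29); (11|29)=-1, (18|29)=-1; sign (−1)^0·-1^2·-1^0 = +1.
(a,b)_3: α=-8, u≡2; β=-2, v≡2 (mod 3); (2|3)=-1, (2|3)=-1; sign (−1)^0·-1^-2·-1^-8 = +1.
(a,b)_41: α=1, u≡20; β=1, v≡32 (mod 41); (20|41)=+1, (32|41)=+1; sign (−1)^0·+1^1·+1^1 = +1.
(a,b)_23: α=1, u≡22; β=0, v≡3 (mod 23); (22|23)=-1, (3|23)=+1; sign (−1)^0·-1^0·+1^1 = +1.
(a,b)_2: α=1, β=-2; u≡5, v≡1 (mod 8); ε(u)ε(v)=0·0, αω(v)=1·0, βω(u)=-2·1; sum ≡ 0  ⇒  +1.
(a,b)_5: α=2, u≡2; β=-2, v≡4 (mod 5); (2|5)=-1, (4|5)=+1; sign (−1)^0·-1^-2·+1^2 = +1.
(a,b)_11: α=1, u≡3; β=0, v≡7 (mod 11); (3|11)=+1, (7|11)=-1; sign (−1)^0·+1^0·-1^1 = -1.
(a,b)_7: α=3, u≡4; β=-2, v≡5 (mod 7); (4|7)=+1, (5|7)=-1; sign (−1)^0·+1^-2·-1^3 = -1.
(a,b)_17: α=-2, u≡15; β=0, v≡11 (mod 17); (15|17)=+1, (11|17)=-1; sign (−1)^0·+1^0·-1^-2 = +1.
(a,b)_53: α=2, u≡41; β=0, v≡21 (mod 53); (41|53)=-1, (21|53)=-1; sign (−1)^0·-1^0·-1^2 = +1.
(a,b)_∞: sgn(-145222)=−, sgn(41)=+, so +1.
|Ram(-145222, 41)| = 2, even; anisotropic at {7, 11}.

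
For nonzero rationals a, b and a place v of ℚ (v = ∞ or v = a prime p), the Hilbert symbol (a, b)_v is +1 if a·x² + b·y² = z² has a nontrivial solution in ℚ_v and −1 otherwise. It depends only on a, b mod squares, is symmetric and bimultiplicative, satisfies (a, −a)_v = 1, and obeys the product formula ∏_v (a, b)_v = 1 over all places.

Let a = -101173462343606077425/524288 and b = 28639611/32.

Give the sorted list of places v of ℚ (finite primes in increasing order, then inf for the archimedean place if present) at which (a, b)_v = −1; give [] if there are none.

[7, 11, 13, 17]

(a, b) ≡ (-34034, 182) mod (ℚ^×)²; places V = {2, 3, 5, 7, 11, 13, 17, ∞}.
(a,b)_2: α=-19, β=-5; u≡7, v≡3 (mod 8); ε(u)ε(v)=1·1, αω(v)=-19·1, βω(u)=-5·0; sum ≡ 0  ⇒  +1.
(a,b)_17: α=5, u≡8; β=2, v≡14 (mod 17); (8|17)=+1, (14|17)=-1; sign (−1)^0·+1^2·-1^5 = -1.
(a,b)_11: α=5, u≡7; β=2, v≡7 (mod 11); (7|11)=-1, (7|11)=-1; sign (−1)^0·-1^2·-1^5 = -1.
(a,b)_7: α=5, u≡3; β=1, v≡5 (mod 7); (3|7)=-1, (5|7)=-1; sign (−1)^1·-1^1·-1^5 = -1.
(a,b)_5: α=2, u≡1; β=0, v≡3 (mod 5); (1|5)=+1, (3|5)=-1; sign (−1)^0·+1^0·-1^2 = +1.
(a,b)_3: α=4, u≡1; β=2, v≡2 (mod 3); (1|3)=+1, (2|3)=-1; sign (−1)^0·+1^2·-1^4 = +1.
(a,b)_13: α=1, u≡2; β=1, v≡9 (mod 13); (2|13)=-1, (9|13)=+1; sign (−1)^0·-1^1·+1^1 = -1.
(a,b)_∞: sgn(-34034)=−, sgn(182)=+, so +1.
|Ram(-34034, 182)| = 4, even; anisotropic at {7, 11, 13, 17}.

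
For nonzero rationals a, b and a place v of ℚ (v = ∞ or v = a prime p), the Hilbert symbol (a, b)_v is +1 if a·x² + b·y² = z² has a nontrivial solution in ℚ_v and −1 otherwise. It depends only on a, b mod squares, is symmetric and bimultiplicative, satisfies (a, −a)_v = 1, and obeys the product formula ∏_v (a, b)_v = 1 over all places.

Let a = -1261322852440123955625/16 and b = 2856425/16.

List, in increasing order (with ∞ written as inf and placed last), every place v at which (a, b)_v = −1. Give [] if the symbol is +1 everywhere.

Mod squares: a ≡ -1277601, b ≡ 114257. Check v ∈ {∞, 2, 3, 5, 11, 13, 17, 41, 47}.
v=41: a=41^1·(≡2), b=41^0·(≡10) mod 41; (2|41)=+1, (10|41)=+1; (−1)^{1·0·20}·(+1)^0·(+1)^1 = +1.
v=47: a=47^3·(≡11), b=47^1·(≡12) mod 47; (11|47)=-1, (12|47)=+1; (−1)^{3·1·23}·(-1)^1·(+1)^3 = +1.
v=13: a=13^3·(≡4), b=13^1·(≡4) mod 13; (4|13)=+1, (4|13)=+1; (−1)^{3·1·6}·(+1)^1·(+1)^3 = +1.
v=5: a=5^4·(≡1), b=5^2·(≡2) mod 5; (1|5)=+1, (2|5)=-1; (−1)^{4·2·2}·(+1)^2·(-1)^4 = +1.
v=∞: -1277601 < 0 and 114257 > 0  ⇒  (a,b)_∞ = +1.
v=3: a=3^1·(≡1), b=3^0·(≡2) mod 3; (1|3)=+1, (2|3)=-1; (−1)^{1·0·1}·(+1)^0·(-1)^1 = -1.
v=17: a=17^3·(≡13), b=17^1·(≡3) mod 17; (13|17)=+1, (3|17)=-1; (−1)^{3·1·8}·(+1)^1·(-1)^3 = -1.
v=11: a=11^4·(≡4), b=11^1·(≡4) mod 11; (4|11)=+1, (4|11)=+1; (−1)^{4·1·5}·(+1)^1·(+1)^4 = +1.
v=2: v_2(a)=-4, v_2(b)=-4; units ≡ 7, 1 (mod 8); ε·ε+αω+βω = 1·0+-4·0+-4·0 ≡ 0  ⇒  (a,b)_2 = +1.
Ram(-1277601, 114257) = {3, 17}; no ℚ_3-point on the conic.

[3, 17]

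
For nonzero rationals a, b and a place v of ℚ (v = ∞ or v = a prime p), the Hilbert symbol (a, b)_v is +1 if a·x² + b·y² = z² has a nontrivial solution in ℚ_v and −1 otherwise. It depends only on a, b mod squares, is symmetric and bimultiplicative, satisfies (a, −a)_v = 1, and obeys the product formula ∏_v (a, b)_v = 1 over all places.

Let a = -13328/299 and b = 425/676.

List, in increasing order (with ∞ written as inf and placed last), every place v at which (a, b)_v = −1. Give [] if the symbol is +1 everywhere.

[17, 23]

(a, b) ≡ (-5083, 17) mod (ℚ^×)²; places V = {2, 5, 7, 13, 17, 23, ∞}.
(a,b)_17: α=1, u≡10; β=1, v≡15 (mod 17); (10|17)=-1, (15|17)=+1; sign (−1)^0·-1^1·+1^1 = -1.
(a,b)_23: α=-1, u≡8; β=0, v≡14 (mod 23); (8|23)=+1, (14|23)=-1; sign (−1)^0·+1^0·-1^-1 = -1.
(a,b)_7: α=2, u≡3; β=0, v≡3 (mod 7); (3|7)=-1, (3|7)=-1; sign (−1)^0·-1^0·-1^2 = +1.
(a,b)_5: α=0, u≡3; β=2, v≡2 (mod 5); (3|5)=-1, (2|5)=-1; sign (−1)^0·-1^2·-1^0 = +1.
(a,b)_13: α=-1, u≡1; β=-2, v≡12 (mod 13); (1|13)=+1, (12|13)=+1; sign (−1)^0·+1^-2·+1^-1 = +1.
(a,b)_∞: sgn(-5083)=−, sgn(17)=+, so +1.
(a,b)_2: α=4, β=-2; u≡5, v≡1 (mod 8); ε(u)ε(v)=0·0, αω(v)=4·0, βω(u)=-2·1; sum ≡ 0  ⇒  +1.
Ram(-5083, 17) = {17, 23}; no ℚ_17-point on the conic.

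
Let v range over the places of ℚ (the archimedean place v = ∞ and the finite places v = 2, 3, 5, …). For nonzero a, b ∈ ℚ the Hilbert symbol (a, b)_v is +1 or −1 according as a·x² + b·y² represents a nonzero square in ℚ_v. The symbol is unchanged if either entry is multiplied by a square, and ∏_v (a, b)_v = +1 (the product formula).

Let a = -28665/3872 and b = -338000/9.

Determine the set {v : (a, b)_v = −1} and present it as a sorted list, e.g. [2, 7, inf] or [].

[13, inf]

Mod squares: a ≡ -130, b ≡ -5. Check v ∈ {∞, 2, 3, 5, 7, 11, 13}.
v=5: a=5^1·(≡1), b=5^3·(≡4) mod 5; (1|5)=+1, (4|5)=+1; (−1)^{1·3·2}·(+1)^3·(+1)^1 = +1.
v=13: a=13^1·(≡4), b=13^2·(≡6) mod 13; (4|13)=+1, (6|13)=-1; (−1)^{1·2·6}·(+1)^2·(-1)^1 = -1.
v=∞: -130 < 0 and -5 < 0  ⇒  (a,b)_∞ = -1.
v=2: v_2(a)=-5, v_2(b)=4; units ≡ 7, 3 (mod 8); ε·ε+αω+βω = 1·1+-5·1+4·0 ≡ 0  ⇒  (a,b)_2 = +1.
v=11: a=11^-2·(≡10), b=11^0·(≡7) mod 11; (10|11)=-1, (7|11)=-1; (−1)^{-2·0·5}·(-1)^0·(-1)^-2 = +1.
v=7: a=7^2·(≡3), b=7^0·(≡1) mod 7; (3|7)=-1, (1|7)=+1; (−1)^{2·0·3}·(-1)^0·(+1)^2 = +1.
v=3: a=3^2·(≡2), b=3^-2·(≡1) mod 3; (2|3)=-1, (1|3)=+1; (−1)^{2·-2·1}·(-1)^-2·(+1)^2 = +1.
Ram(-130, -5) = {13, ∞}; no ℚ_13-point on the conic.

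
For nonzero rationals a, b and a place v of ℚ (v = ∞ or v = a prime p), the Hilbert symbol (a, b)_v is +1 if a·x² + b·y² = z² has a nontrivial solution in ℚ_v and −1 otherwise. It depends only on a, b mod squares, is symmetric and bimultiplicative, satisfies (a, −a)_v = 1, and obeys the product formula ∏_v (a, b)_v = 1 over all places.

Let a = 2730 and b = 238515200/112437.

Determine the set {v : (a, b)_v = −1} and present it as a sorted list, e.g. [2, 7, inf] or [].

Mod squares: a ≡ 2730, b ≡ 1001. Check v ∈ {∞, 2, 3, 5, 7, 11, 13, 31}.
v=3: a=3^1·(≡1), b=3^-2·(≡2) mod 3; (1|3)=+1, (2|3)=-1; (−1)^{1·-2·1}·(+1)^-2·(-1)^1 = -1.
v=13: a=13^1·(≡2), b=13^-1·(≡10) mod 13; (2|13)=-1, (10|13)=+1; (−1)^{1·-1·6}·(-1)^-1·(+1)^1 = -1.
v=5: a=5^1·(≡1), b=5^2·(≡4) mod 5; (1|5)=+1, (4|5)=+1; (−1)^{1·2·2}·(+1)^2·(+1)^1 = +1.
v=∞: 2730 > 0 and 1001 > 0  ⇒  (a,b)_∞ = +1.
v=7: a=7^1·(≡5), b=7^1·(≡5) mod 7; (5|7)=-1, (5|7)=-1; (−1)^{1·1·3}·(-1)^1·(-1)^1 = -1.
v=31: a=31^0·(≡2), b=31^-2·(≡19) mod 31; (2|31)=+1, (19|31)=+1; (−1)^{0·-2·15}·(+1)^-2·(+1)^0 = +1.
v=11: a=11^0·(≡2), b=11^3·(≡9) mod 11; (2|11)=-1, (9|11)=+1; (−1)^{0·3·5}·(-1)^3·(+1)^0 = -1.
v=2: v_2(a)=1, v_2(b)=10; units ≡ 5, 1 (mod 8); ε·ε+αω+βω = 0·0+1·0+10·1 ≡ 0  ⇒  (a,b)_2 = +1.
|Ram(2730, 1001)| = 4, even; anisotropic at {3, 7, 11, 13}.

[3, 7, 11, 13]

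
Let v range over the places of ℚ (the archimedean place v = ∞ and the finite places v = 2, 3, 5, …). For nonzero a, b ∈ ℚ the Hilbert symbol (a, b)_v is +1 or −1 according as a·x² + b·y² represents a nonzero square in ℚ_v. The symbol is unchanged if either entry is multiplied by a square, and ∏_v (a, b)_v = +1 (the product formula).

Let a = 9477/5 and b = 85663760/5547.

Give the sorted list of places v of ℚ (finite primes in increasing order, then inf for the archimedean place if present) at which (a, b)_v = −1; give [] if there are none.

(a, b) ≡ (65, 195) mod (ℚ^×)²; places V = {2, 3, 5, 7, 13, 41, 43, ∞}.
(a,b)_∞: sgn(65)=+, sgn(195)=+, so +1.
(a,b)_5: α=-1, u≡2; β=1, v≡1 (mod 5); (2|5)=-1, (1|5)=+1; sign (−1)^0·-1^1·+1^-1 = -1.
(a,b)_3: α=6, u≡2; β=-1, v≡2 (mod 3); (2|3)=-1, (2|3)=-1; sign (−1)^0·-1^-1·-1^6 = -1.
(a,b)_41: α=0, u≡34; β=2, v≡10 (mod 41); (34|41)=-1, (10|41)=+1; sign (−1)^0·-1^2·+1^0 = +1.
(a,b)_2: α=0, β=4; u≡1, v≡3 (mod 8); ε(u)ε(v)=0·1, αω(v)=0·1, βω(u)=4·0; sum ≡ 0  ⇒  +1.
(a,b)_43: α=0, u≡12; β=-2, v≡21 (mod 43); (12|43)=-1, (21|43)=+1; sign (−1)^0·-1^-2·+1^0 = +1.
(a,b)_7: α=0, u≡4; β=2, v≡6 (mod 7); (4|7)=+1, (6|7)=-1; sign (−1)^0·+1^2·-1^0 = +1.
(a,b)_13: α=1, u≡8; β=1, v≡6 (mod 13); (8|13)=-1, (6|13)=-1; sign (−1)^0·-1^1·-1^1 = +1.
|Ram(65, 195)| = 2, even; anisotropic at {3, 5}.

[3, 5]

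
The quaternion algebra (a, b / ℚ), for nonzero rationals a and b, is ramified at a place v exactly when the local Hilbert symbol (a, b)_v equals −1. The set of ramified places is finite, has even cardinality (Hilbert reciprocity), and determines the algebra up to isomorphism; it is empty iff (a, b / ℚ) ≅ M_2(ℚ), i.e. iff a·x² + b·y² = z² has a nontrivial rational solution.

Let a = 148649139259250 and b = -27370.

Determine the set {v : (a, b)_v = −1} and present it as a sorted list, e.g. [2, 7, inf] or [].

Mod squares: a ≡ 793730, b ≡ -27370. Check v ∈ {∞, 2, 5, 7, 17, 23, 29}.
v=23: a=23^3·(≡21), b=23^1·(≡6) mod 23; (21|23)=-1, (6|23)=+1; (−1)^{3·1·11}·(-1)^1·(+1)^3 = +1.
v=5: a=5^3·(≡4), b=5^1·(≡1) mod 5; (4|5)=+1, (1|5)=+1; (−1)^{3·1·2}·(+1)^1·(+1)^3 = +1.
v=2: v_2(a)=1, v_2(b)=1; units ≡ 1, 3 (mod 8); ε·ε+αω+βω = 0·1+1·1+1·0 ≡ 1  ⇒  (a,b)_2 = -1.
v=7: a=7^3·(≡2), b=7^1·(≡3) mod 7; (2|7)=+1, (3|7)=-1; (−1)^{3·1·3}·(+1)^1·(-1)^3 = +1.
v=∞: 793730 > 0 and -27370 < 0  ⇒  (a,b)_∞ = +1.
v=29: a=29^1·(≡4), b=29^0·(≡6) mod 29; (4|29)=+1, (6|29)=+1; (−1)^{1·0·14}·(+1)^0·(+1)^1 = +1.
v=17: a=17^3·(≡16), b=17^1·(≡5) mod 17; (16|17)=+1, (5|17)=-1; (−1)^{3·1·8}·(+1)^1·(-1)^3 = -1.
Ram(793730, -27370) = {2, 17}; no ℚ_2-point on the conic.

[2, 17]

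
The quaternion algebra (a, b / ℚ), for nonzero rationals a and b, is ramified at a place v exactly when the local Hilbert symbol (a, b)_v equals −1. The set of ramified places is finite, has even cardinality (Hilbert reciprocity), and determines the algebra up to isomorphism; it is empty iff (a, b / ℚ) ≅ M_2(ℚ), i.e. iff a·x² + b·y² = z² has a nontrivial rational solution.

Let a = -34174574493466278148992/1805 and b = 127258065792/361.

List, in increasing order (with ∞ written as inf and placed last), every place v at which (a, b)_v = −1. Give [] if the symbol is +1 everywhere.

[2, 3, 5, 17]

Mod squares: a ≡ -24310, b ≡ 78. Check v ∈ {∞, 2, 3, 5, 11, 13, 17, 19}.
v=∞: -24310 < 0 and 78 > 0  ⇒  (a,b)_∞ = +1.
v=19: a=19^-2·(≡15), b=19^-2·(≡8) mod 19; (15|19)=-1, (8|19)=-1; (−1)^{-2·-2·9}·(-1)^-2·(-1)^-2 = +1.
v=3: a=3^12·(≡2), b=3^7·(≡2) mod 3; (2|3)=-1, (2|3)=-1; (−1)^{12·7·1}·(-1)^7·(-1)^12 = -1.
v=11: a=11^5·(≡9), b=11^2·(≡9) mod 11; (9|11)=+1, (9|11)=+1; (−1)^{5·2·5}·(+1)^2·(+1)^5 = +1.
v=5: a=5^-1·(≡3), b=5^0·(≡2) mod 5; (3|5)=-1, (2|5)=-1; (−1)^{-1·0·2}·(-1)^0·(-1)^-1 = -1.
v=17: a=17^5·(≡13), b=17^2·(≡6) mod 17; (13|17)=+1, (6|17)=-1; (−1)^{5·2·8}·(+1)^2·(-1)^5 = -1.
v=2: v_2(a)=7, v_2(b)=7; units ≡ 5, 7 (mod 8); ε·ε+αω+βω = 0·1+7·0+7·1 ≡ 1  ⇒  (a,b)_2 = -1.
v=13: a=13^3·(≡8), b=13^1·(≡11) mod 13; (8|13)=-1, (11|13)=-1; (−1)^{3·1·6}·(-1)^1·(-1)^3 = +1.
Ram(-24310, 78) = {2, 3, 5, 17}; no ℚ_2-point on the conic.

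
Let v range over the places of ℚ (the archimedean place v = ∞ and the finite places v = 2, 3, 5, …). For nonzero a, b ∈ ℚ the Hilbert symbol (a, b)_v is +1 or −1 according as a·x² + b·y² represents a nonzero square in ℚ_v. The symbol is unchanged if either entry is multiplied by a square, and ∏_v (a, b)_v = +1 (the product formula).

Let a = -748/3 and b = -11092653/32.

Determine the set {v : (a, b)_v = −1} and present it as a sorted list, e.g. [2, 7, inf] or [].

[2, 11, 13, inf]

Mod squares: a ≡ -561, b ≡ -14586. Check v ∈ {∞, 2, 3, 11, 13, 17}.
v=3: a=3^-1·(≡2), b=3^3·(≡1) mod 3; (2|3)=-1, (1|3)=+1; (−1)^{-1·3·1}·(-1)^3·(+1)^-1 = +1.
v=∞: -561 < 0 and -14586 < 0  ⇒  (a,b)_∞ = -1.
v=11: a=11^1·(≡3), b=11^1·(≡9) mod 11; (3|11)=+1, (9|11)=+1; (−1)^{1·1·5}·(+1)^1·(+1)^1 = -1.
v=13: a=13^0·(≡2), b=13^3·(≡10) mod 13; (2|13)=-1, (10|13)=+1; (−1)^{0·3·6}·(-1)^3·(+1)^0 = -1.
v=2: v_2(a)=2, v_2(b)=-5; units ≡ 7, 3 (mod 8); ε·ε+αω+βω = 1·1+2·1+-5·0 ≡ 1  ⇒  (a,b)_2 = -1.
v=17: a=17^1·(≡8), b=17^1·(≡16) mod 17; (8|17)=+1, (16|17)=+1; (−1)^{1·1·8}·(+1)^1·(+1)^1 = +1.
|Ram(-561, -14586)| = 4, even; anisotropic at {2, 11, 13, ∞}.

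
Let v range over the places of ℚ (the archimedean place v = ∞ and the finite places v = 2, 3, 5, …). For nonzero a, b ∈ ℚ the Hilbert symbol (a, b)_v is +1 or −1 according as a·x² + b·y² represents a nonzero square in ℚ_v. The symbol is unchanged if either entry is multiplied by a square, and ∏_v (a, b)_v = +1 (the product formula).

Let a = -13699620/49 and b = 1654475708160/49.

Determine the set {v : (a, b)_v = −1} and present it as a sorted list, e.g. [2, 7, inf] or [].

(a, b) ≡ (-3145, 15) mod (ℚ^×)²; places V = {2, 3, 5, 7, 11, 17, 37, ∞}.
(a,b)_37: α=1, u≡3; β=2, v≡13 (mod 37); (3|37)=+1, (13|37)=-1; sign (−1)^0·+1^2·-1^1 = -1.
(a,b)_∞: sgn(-3145)=−, sgn(15)=+, so +1.
(a,b)_2: α=2, β=8; u≡7, v≡7 (mod 8); ε(u)ε(v)=1·1, αω(v)=2·0, βω(u)=8·0; sum ≡ 1  ⇒  -1.
(a,b)_17: α=1, u≡13; β=2, v≡9 (mod 17); (13|17)=+1, (9|17)=+1; sign (−1)^0·+1^2·+1^1 = +1.
(a,b)_11: α=2, u≡5; β=2, v≡5 (mod 11); (5|11)=+1, (5|11)=+1; sign (−1)^0·+1^2·+1^2 = +1.
(a,b)_3: α=2, u≡2; β=3, v≡2 (mod 3); (2|3)=-1, (2|3)=-1; sign (−1)^0·-1^3·-1^2 = -1.
(a,b)_7: α=-2, u≡3; β=-2, v≡2 (mod 7); (3|7)=-1, (2|7)=+1; sign (−1)^0·-1^-2·+1^-2 = +1.
(a,b)_5: α=1, u≡4; β=1, v≡3 (mod 5); (4|5)=+1, (3|5)=-1; sign (−1)^0·+1^1·-1^1 = -1.
(-3145, 15 / ℚ) ramifies at {2, 3, 5, 37}: a division algebra.

[2, 3, 5, 37]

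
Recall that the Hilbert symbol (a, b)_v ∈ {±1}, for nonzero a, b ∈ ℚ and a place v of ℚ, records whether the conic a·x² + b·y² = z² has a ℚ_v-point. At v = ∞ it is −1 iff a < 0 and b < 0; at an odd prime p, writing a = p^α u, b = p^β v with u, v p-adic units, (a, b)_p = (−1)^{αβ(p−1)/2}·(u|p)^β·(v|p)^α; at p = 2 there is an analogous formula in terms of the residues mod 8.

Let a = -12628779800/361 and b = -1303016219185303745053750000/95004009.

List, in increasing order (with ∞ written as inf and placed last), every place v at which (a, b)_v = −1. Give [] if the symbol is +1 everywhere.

[5, 7, 17, inf]

(a, b) ≡ (-182, -7735) mod (ℚ^×)²; places V = {2, 3, 5, 7, 13, 17, 19, ∞}.
(a,b)_∞: sgn(-182)=−, sgn(-7735)=−, so -1.
(a,b)_7: α=5, u≡2; β=11, v≡4 (mod 7); (2|7)=+1, (4|7)=+1; sign (−1)^1·+1^11·+1^5 = -1.
(a,b)_13: α=1, u≡3; β=5, v≡3 (mod 13); (3|13)=+1, (3|13)=+1; sign (−1)^0·+1^5·+1^1 = +1.
(a,b)_17: α=2, u≡7; β=5, v≡9 (mod 17); (7|17)=-1, (9|17)=+1; sign (−1)^0·-1^5·+1^2 = -1.
(a,b)_2: α=3, β=4; u≡5, v≡1 (mod 8); ε(u)ε(v)=0·0, αω(v)=3·0, βω(u)=4·1; sum ≡ 0  ⇒  +1.
(a,b)_5: α=2, u≡3; β=7, v≡3 (mod 5); (3|5)=-1, (3|5)=-1; sign (−1)^0·-1^7·-1^2 = -1.
(a,b)_19: α=-2, u≡18; β=-4, v≡9 (mod 19); (18|19)=-1, (9|19)=+1; sign (−1)^0·-1^-4·+1^-2 = +1.
(a,b)_3: α=0, u≡1; β=-6, v≡2 (mod 3); (1|3)=+1, (2|3)=-1; sign (−1)^0·+1^-6·-1^0 = +1.
(-182, -7735 / ℚ) ramifies at {5, 7, 17, ∞}: a division algebra.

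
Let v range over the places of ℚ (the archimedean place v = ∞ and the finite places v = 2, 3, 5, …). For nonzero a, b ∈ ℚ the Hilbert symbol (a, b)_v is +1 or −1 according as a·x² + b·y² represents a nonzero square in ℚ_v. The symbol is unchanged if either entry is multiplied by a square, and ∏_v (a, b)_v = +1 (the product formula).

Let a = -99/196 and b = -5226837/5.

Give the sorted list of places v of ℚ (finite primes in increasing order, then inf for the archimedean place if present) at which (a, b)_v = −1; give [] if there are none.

Mod squares: a ≡ -11, b ≡ -1785. Check v ∈ {∞, 2, 3, 5, 7, 11, 17}.
v=∞: -11 < 0 and -1785 < 0  ⇒  (a,b)_∞ = -1.
v=11: a=11^1·(≡10), b=11^4·(≡10) mod 11; (10|11)=-1, (10|11)=-1; (−1)^{1·4·5}·(-1)^4·(-1)^1 = -1.
v=17: a=17^0·(≡6), b=17^1·(≡7) mod 17; (6|17)=-1, (7|17)=-1; (−1)^{0·1·8}·(-1)^1·(-1)^0 = -1.
v=5: a=5^0·(≡1), b=5^-1·(≡3) mod 5; (1|5)=+1, (3|5)=-1; (−1)^{0·-1·2}·(+1)^-1·(-1)^0 = +1.
v=7: a=7^-2·(≡5), b=7^1·(≡4) mod 7; (5|7)=-1, (4|7)=+1; (−1)^{-2·1·3}·(-1)^1·(+1)^-2 = -1.
v=3: a=3^2·(≡1), b=3^1·(≡2) mod 3; (1|3)=+1, (2|3)=-1; (−1)^{2·1·1}·(+1)^1·(-1)^2 = +1.
v=2: v_2(a)=-2, v_2(b)=0; units ≡ 5, 7 (mod 8); ε·ε+αω+βω = 0·1+-2·0+0·1 ≡ 0  ⇒  (a,b)_2 = +1.
|Ram(-11, -1785)| = 4, even; anisotropic at {7, 11, 17, ∞}.

[7, 11, 17, inf]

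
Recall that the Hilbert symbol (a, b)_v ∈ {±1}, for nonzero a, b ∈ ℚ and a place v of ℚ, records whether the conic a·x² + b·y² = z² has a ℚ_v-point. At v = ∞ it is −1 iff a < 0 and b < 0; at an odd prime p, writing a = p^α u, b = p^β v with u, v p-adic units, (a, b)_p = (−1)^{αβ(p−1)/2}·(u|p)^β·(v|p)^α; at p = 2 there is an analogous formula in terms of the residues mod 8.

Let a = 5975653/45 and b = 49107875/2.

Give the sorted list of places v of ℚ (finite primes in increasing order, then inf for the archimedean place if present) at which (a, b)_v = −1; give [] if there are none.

[5, 31]

(a, b) ≡ (103385, 3928630) mod (ℚ^×)²; places V = {2, 3, 5, 17, 19, 23, 29, 31, ∞}.
(a,b)_23: α=1, u≡20; β=1, v≡6 (mod 23); (20|23)=-1, (6|23)=+1; sign (−1)^1·-1^1·+1^1 = +1.
(a,b)_3: α=-2, u≡2; β=0, v≡1 (mod 3); (2|3)=-1, (1|3)=+1; sign (−1)^0·-1^0·+1^-2 = +1.
(a,b)_5: α=-1, u≡2; β=3, v≡4 (mod 5); (2|5)=-1, (4|5)=+1; sign (−1)^0·-1^3·+1^-1 = -1.
(a,b)_29: α=1, u≡8; β=1, v≡18 (mod 29); (8|29)=-1, (18|29)=-1; sign (−1)^0·-1^1·-1^1 = +1.
(a,b)_31: α=1, u≡7; β=1, v≡28 (mod 31); (7|31)=+1, (28|31)=+1; sign (−1)^1·+1^1·+1^1 = -1.
(a,b)_19: α=0, u≡11; β=1, v≡18 (mod 19); (11|19)=+1, (18|19)=-1; sign (−1)^0·+1^1·-1^0 = +1.
(a,b)_17: α=2, u≡2; β=0, v≡13 (mod 17); (2|17)=+1, (13|17)=+1; sign (−1)^0·+1^0·+1^2 = +1.
(a,b)_∞: sgn(103385)=+, sgn(3928630)=+, so +1.
(a,b)_2: α=0, β=-1; u≡1, v≡3 (mod 8); ε(u)ε(v)=0·1, αω(v)=0·1, βω(u)=-1·0; sum ≡ 0  ⇒  +1.
|Ram(103385, 3928630)| = 2, even; anisotropic at {5, 31}.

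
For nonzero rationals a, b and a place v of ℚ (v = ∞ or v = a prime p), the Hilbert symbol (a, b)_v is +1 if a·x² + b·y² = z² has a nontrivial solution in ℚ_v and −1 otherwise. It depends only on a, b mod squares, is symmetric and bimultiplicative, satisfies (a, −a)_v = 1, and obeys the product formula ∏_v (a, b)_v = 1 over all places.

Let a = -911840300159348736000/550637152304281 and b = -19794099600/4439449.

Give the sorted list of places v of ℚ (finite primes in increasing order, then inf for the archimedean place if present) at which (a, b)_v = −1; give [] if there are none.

Mod squares: a ≡ -110, b ≡ -561. Check v ∈ {∞, 2, 3, 5, 7, 11, 17, 37, 43}.
v=2: v_2(a)=15, v_2(b)=4; units ≡ 1, 7 (mod 8); ε·ε+αω+βω = 0·1+15·0+4·0 ≡ 0  ⇒  (a,b)_2 = +1.
v=∞: -110 < 0 and -561 < 0  ⇒  (a,b)_∞ = -1.
v=37: a=37^-2·(≡27), b=37^0·(≡29) mod 37; (27|37)=+1, (29|37)=-1; (−1)^{-2·0·18}·(+1)^0·(-1)^-2 = +1.
v=43: a=43^-4·(≡12), b=43^-2·(≡41) mod 43; (12|43)=-1, (41|43)=+1; (−1)^{-4·-2·21}·(-1)^-2·(+1)^-4 = +1.
v=3: a=3^14·(≡1), b=3^7·(≡2) mod 3; (1|3)=+1, (2|3)=-1; (−1)^{14·7·1}·(+1)^7·(-1)^14 = +1.
v=5: a=5^3·(≡2), b=5^2·(≡4) mod 5; (2|5)=-1, (4|5)=+1; (−1)^{3·2·2}·(-1)^2·(+1)^3 = +1.
v=7: a=7^-6·(≡2), b=7^-4·(≡5) mod 7; (2|7)=+1, (5|7)=-1; (−1)^{-6·-4·3}·(+1)^-4·(-1)^-6 = +1.
v=17: a=17^2·(≡2), b=17^1·(≡15) mod 17; (2|17)=+1, (15|17)=+1; (−1)^{2·1·8}·(+1)^1·(+1)^2 = +1.
v=11: a=11^5·(≡9), b=11^3·(≡5) mod 11; (9|11)=+1, (5|11)=+1; (−1)^{5·3·5}·(+1)^3·(+1)^5 = -1.
Ram(-110, -561) = {11, ∞}; no ℚ_11-point on the conic.

[11, inf]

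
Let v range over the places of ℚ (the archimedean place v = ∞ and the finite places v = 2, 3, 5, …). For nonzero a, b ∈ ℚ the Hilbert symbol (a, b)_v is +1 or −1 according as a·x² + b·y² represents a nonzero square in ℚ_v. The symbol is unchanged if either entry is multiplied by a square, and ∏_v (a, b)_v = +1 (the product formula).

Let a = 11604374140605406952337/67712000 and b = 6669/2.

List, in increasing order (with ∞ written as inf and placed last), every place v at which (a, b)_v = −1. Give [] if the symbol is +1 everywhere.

(a, b) ≡ (19285, 1482) mod (ℚ^×)²; places V = {2, 3, 5, 7, 13, 19, 23, 29, ∞}.
(a,b)_7: α=1, u≡1; β=0, v≡6 (mod 7); (1|7)=+1, (6|7)=-1; sign (−1)^0·+1^0·-1^1 = -1.
(a,b)_∞: sgn(19285)=+, sgn(1482)=+, so +1.
(a,b)_13: α=6, u≡8; β=1, v≡3 (mod 13); (8|13)=-1, (3|13)=+1; sign (−1)^0·-1^1·+1^6 = -1.
(a,b)_23: α=-2, u≡5; β=0, v≡11 (mod 23); (5|23)=-1, (11|23)=-1; sign (−1)^0·-1^0·-1^-2 = +1.
(a,b)_5: α=-3, u≡2; β=0, v≡2 (mod 5); (2|5)=-1, (2|5)=-1; sign (−1)^0·-1^0·-1^-3 = -1.
(a,b)_3: α=14, u≡1; β=3, v≡2 (mod 3); (1|3)=+1, (2|3)=-1; sign (−1)^0·+1^3·-1^14 = +1.
(a,b)_29: α=1, u≡12; β=0, v≡14 (mod 29); (12|29)=-1, (14|29)=-1; sign (−1)^0·-1^0·-1^1 = -1.
(a,b)_2: α=-10, β=-1; u≡5, v≡5 (mod 8); ε(u)ε(v)=0·0, αω(v)=-10·1, βω(u)=-1·1; sum ≡ 1  ⇒  -1.
(a,b)_19: α=5, u≡15; β=1, v≡14 (mod 19); (15|19)=-1, (14|19)=-1; sign (−1)^1·-1^1·-1^5 = -1.
|Ram(19285, 1482)| = 6, even; anisotropic at {2, 5, 7, 13, 19, 29}.

[2, 5, 7, 13, 19, 29]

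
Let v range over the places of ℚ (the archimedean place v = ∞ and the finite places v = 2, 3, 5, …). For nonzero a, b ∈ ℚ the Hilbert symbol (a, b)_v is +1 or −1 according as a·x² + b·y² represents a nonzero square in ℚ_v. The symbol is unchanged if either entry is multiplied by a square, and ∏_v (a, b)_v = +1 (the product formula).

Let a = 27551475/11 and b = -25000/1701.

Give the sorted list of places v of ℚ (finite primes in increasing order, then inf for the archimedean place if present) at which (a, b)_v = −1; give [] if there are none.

(a, b) ≡ (561, -210) mod (ℚ^×)²; places V = {2, 3, 5, 7, 11, 17, ∞}.
(a,b)_17: α=1, u≡9; β=0, v≡7 (mod 17); (9|17)=+1, (7|17)=-1; sign (−1)^0·+1^0·-1^1 = -1.
(a,b)_7: α=4, u≡4; β=-1, v≡5 (mod 7); (4|7)=+1, (5|7)=-1; sign (−1)^0·+1^-1·-1^4 = +1.
(a,b)_3: α=3, u≡1; β=-5, v≡2 (mod 3); (1|3)=+1, (2|3)=-1; sign (−1)^1·+1^-5·-1^3 = +1.
(a,b)_5: α=2, u≡4; β=5, v≡2 (mod 5); (4|5)=+1, (2|5)=-1; sign (−1)^0·+1^5·-1^2 = +1.
(a,b)_11: α=-1, u≡6; β=0, v≡2 (mod 11); (6|11)=-1, (2|11)=-1; sign (−1)^0·-1^0·-1^-1 = -1.
(a,b)_2: α=0, β=3; u≡1, v≡7 (mod 8); ε(u)ε(v)=0·1, αω(v)=0·0, βω(u)=3·0; sum ≡ 0  ⇒  +1.
(a,b)_∞: sgn(561)=+, sgn(-210)=−, so +1.
|Ram(561, -210)| = 2, even; anisotropic at {11, 17}.

[11, 17]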